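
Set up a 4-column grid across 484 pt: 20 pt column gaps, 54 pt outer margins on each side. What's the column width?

79 pt

Content width = 484 − 2·54 = 376 pt.
376 − 3·20 = 316; ÷4 gives c = 79 pt.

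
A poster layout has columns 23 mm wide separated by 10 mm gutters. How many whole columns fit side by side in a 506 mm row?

15 columns

15 columns: 15·23 + 14·10 = 485 mm ≤ 506.
16 columns: 518 mm > 506. So 15.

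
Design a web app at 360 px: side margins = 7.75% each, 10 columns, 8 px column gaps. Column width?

Each margin = 7.75% of 360 = 27.9 px; content = 360 − 2·27.9 = 304.2 px.
304.2 − 9·8 = 232.2; ÷10 gives c = 23.22 px.

23.22 px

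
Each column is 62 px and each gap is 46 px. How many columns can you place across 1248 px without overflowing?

11 columns

11 columns: 11·62 + 10·46 = 1142 px ≤ 1248.
12 columns: 1250 px > 1248. So 11.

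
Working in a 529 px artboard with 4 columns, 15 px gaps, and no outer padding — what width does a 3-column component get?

4 columns + 3 gaps: 4c + 3·15 = 529.
4c = 529 − 45 = 484, so c = 121 px.
3 columns plus 2 gaps: 363 + 30 = 393 px.

393 px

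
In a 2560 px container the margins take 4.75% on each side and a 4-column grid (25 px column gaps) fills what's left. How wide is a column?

Each margin = 4.75% of 2560 = 121.6 px; content = 2560 − 2·121.6 = 2316.8 px.
Subtracting 3 column gaps of 25 leaves 2241.8 for 4 columns, so c = 560.45 px.

560.45 px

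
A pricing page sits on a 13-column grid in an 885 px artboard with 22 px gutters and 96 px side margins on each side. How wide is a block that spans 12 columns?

638 px

Take off 192 px of margins, leaving 693 px.
13 columns + 12 gutters: 13c + 12·22 = 693.
13c = 693 − 264 = 429, so c = 33 px.
Span of 12: 12·33 + 11·22 = 396 + 242 = 638 px.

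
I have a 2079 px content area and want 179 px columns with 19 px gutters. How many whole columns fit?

10 columns

10 columns: 10·179 + 9·19 = 1961 px ≤ 2079.
11 columns: 2159 px > 2079. So 10.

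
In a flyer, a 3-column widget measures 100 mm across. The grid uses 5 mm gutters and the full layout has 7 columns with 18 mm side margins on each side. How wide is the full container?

3c + 2·5 = 100 → 3c = 90 → c = 30 mm.
Total width: 2·18 + 7·30 + 6·5 = 276 mm.

276 mm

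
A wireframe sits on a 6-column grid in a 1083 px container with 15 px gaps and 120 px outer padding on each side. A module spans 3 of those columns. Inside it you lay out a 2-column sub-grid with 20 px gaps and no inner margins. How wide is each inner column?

Inside the margins: 1083 − 240 = 843 px.
Subtracting 5 gaps of 15 leaves 768 for 6 columns, so c = 128 px.
3 columns plus 2 gaps: 384 + 30 = 414 px.
Subtracting 1 gap of 20 leaves 394 for 2 columns, so d = 197 px.

197 px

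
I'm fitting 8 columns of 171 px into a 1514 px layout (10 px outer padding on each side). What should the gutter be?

Content width = 1514 − 2·10 = 1494 px.
8 columns take 8·171 = 1368 px; remaining 126 splits into 7 gutters.
g = 126 / 7 = 18 px.

18 px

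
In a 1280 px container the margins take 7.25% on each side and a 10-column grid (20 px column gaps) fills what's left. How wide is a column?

91.44 px

Margins: 7.25% × 1280 = 92.8 px each, so content = 1280 − 185.6 = 1094.4 px.
1094.4 − 9·20 = 914.4; ÷10 gives c = 91.44 px.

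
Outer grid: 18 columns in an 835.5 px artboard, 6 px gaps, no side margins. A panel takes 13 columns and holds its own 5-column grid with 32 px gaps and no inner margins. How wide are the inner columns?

94.75 px

18c + 17·6 = 835.5 → 18c = 733.5 → c = 40.75 px.
Span of 13: 13·40.75 + 12·6 = 529.75 + 72 = 601.75 px.
Subtracting 4 gaps of 32 leaves 473.75 for 5 columns, so d = 94.75 px.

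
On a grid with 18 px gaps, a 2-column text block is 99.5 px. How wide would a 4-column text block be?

217 px

Subtracting 1 gap of 18 leaves 81.5 for 2 columns, so c = 40.75 px.
4-column span = 4·40.75 + 3·18 = 217 px.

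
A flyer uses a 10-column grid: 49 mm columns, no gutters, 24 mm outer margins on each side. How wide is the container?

Summing: 48 + 490 = 538 mm.

538 mm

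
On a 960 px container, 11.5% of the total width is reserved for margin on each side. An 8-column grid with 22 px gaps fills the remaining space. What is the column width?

Each margin = 11.5% of 960 = 110.4 px; content = 960 − 2·110.4 = 739.2 px.
739.2 − 7·22 = 585.2; ÷8 gives c = 73.15 px.

73.15 px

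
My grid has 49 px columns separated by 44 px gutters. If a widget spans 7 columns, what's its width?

7-column span = 7·49 + 6·44 = 607 px.

607 px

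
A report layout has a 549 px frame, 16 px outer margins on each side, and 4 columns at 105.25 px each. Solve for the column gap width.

32 px

Content width = 549 − 2·16 = 517 px.
4 columns take 4·105.25 = 421 px; remaining 96 splits into 3 column gaps.
g = 96 / 3 = 32 px.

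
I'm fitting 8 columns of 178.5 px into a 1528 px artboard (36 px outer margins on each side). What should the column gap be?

Subtract both margins: 1528 − 2·36 = 1456 px.
8 columns take 8·178.5 = 1428 px; remaining 28 splits into 7 column gaps.
g = 28 / 7 = 4 px.

4 px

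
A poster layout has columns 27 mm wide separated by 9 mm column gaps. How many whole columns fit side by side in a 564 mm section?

15 columns

15 columns: 15·27 + 14·9 = 531 mm ≤ 564.
16 columns: 567 mm > 564. So 15.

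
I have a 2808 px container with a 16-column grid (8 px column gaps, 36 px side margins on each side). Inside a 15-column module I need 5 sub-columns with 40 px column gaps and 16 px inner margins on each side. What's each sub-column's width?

Outer content = 2808 − 2·36 = 2736 px.
16 columns + 15 column gaps: 16c + 15·8 = 2736.
16c = 2736 − 120 = 2616, so c = 163.5 px.
15 columns plus 14 column gaps: 2452.5 + 112 = 2564.5 px.
Inner content = 2564.5 − 2·16 = 2532.5 px.
5d + 4·40 = 2532.5 → 5d = 2372.5 → d = 474.5 px.

474.5 px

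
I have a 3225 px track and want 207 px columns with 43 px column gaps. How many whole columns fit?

13 columns

Each extra column adds 207 + 43 = 250 px.
(3225 + 43) / 250 = 13.07, so 13 columns fit.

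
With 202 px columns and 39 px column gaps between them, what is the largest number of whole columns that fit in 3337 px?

k columns need k·202 + (k−1)·39 = k·241 − 39.
k·241 − 39 ≤ 3337 → k ≤ 3376 / 241 ≈ 14.01, so k = 14.

14 columns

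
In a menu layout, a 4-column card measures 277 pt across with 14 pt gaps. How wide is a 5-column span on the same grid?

349.75 pt

277 − 3·14 = 235; ÷4 gives c = 58.75 pt.
5 columns plus 4 gaps: 293.75 + 56 = 349.75 pt.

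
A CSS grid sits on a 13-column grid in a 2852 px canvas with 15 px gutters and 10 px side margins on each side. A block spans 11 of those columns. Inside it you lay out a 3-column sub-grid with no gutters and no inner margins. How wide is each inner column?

Outer content = 2852 − 2·10 = 2832 px.
13c + 12·15 = 2832 → 13c = 2652 → c = 204 px.
11-column span = 11·204 + 10·15 = 2394 px.
With no gutters, each column is 2394/3 = 798 px.

798 px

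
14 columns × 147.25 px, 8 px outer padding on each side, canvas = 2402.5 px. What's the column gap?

25 px

Subtract both margins: 2402.5 − 2·8 = 2386.5 px.
Columns use 2061.5 px, leaving 325 px across 13 column gaps = 25 px each.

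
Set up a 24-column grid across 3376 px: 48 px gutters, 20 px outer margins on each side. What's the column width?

Content width = 3376 − 2·20 = 3336 px.
24 columns + 23 gutters: 24c + 23·48 = 3336.
24c = 3336 − 1104 = 2232, so c = 93 px.

93 px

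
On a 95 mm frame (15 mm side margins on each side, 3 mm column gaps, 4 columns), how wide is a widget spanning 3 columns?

48 mm

Content width = 95 − 2·15 = 65 mm.
4 columns + 3 column gaps: 4c + 3·3 = 65.
4c = 65 − 9 = 56, so c = 14 mm.
3 columns plus 2 column gaps: 42 + 6 = 48 mm.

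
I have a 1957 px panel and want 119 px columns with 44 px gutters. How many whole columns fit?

12 columns

k columns need k·119 + (k−1)·44 = k·163 − 44.
k·163 − 44 ≤ 1957 → k ≤ 2001 / 163 ≈ 12.28, so k = 12.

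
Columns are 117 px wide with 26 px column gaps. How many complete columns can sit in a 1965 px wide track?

13 columns

Each extra column adds 117 + 26 = 143 px.
(1965 + 26) / 143 = 13.92, so 13 columns fit.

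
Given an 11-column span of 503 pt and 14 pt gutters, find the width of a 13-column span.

597 pt

Subtracting 10 gutters of 14 leaves 363 for 11 columns, so c = 33 pt.
13 columns plus 12 gutters: 429 + 168 = 597 pt.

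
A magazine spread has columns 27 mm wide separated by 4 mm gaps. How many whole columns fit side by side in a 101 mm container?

3 columns

k columns need k·27 + (k−1)·4 = k·31 − 4.
k·31 − 4 ≤ 101 → k ≤ 105 / 31 ≈ 3.39, so k = 3.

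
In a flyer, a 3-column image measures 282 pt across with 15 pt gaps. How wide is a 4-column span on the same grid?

381 pt

282 − 2·15 = 252; ÷3 gives c = 84 pt.
Span of 4: 4·84 + 3·15 = 336 + 45 = 381 pt.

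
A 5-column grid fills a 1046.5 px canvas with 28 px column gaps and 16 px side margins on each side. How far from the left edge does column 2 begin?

Inside the margins: 1046.5 − 32 = 1014.5 px.
5 columns + 4 column gaps: 5c + 4·28 = 1014.5.
5c = 1014.5 − 112 = 902.5, so c = 180.5 px.
Each column+gutter stride is 208.5 px; 1 of them past the 16 px margin is 16 + 208.5 = 224.5 px.

224.5 px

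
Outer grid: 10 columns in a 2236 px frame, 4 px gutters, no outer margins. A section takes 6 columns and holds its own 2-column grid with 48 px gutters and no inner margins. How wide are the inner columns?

646 px

10 columns + 9 gutters: 10c + 9·4 = 2236.
10c = 2236 − 36 = 2200, so c = 220 px.
6-column span = 6·220 + 5·4 = 1340 px.
Subtracting 1 gutter of 48 leaves 1292 for 2 columns, so d = 646 px.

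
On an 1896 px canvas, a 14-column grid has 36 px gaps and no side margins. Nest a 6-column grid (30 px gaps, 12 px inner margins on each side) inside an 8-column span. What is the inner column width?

149 px

14 columns + 13 gaps: 14c + 13·36 = 1896.
14c = 1896 − 468 = 1428, so c = 102 px.
Span of 8: 8·102 + 7·36 = 816 + 252 = 1068 px.
Inner content = 1068 − 2·12 = 1044 px.
6 columns + 5 gaps: 6d + 5·30 = 1044.
6d = 1044 − 150 = 894, so d = 149 px.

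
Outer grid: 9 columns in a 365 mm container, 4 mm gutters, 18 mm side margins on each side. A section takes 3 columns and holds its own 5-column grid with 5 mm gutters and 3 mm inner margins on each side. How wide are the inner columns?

Outer content = 365 − 2·18 = 329 mm.
329 − 8·4 = 297; ÷9 gives c = 33 mm.
3 columns plus 2 gutters: 99 + 8 = 107 mm.
Inner content = 107 − 2·3 = 101 mm.
5d + 4·5 = 101 → 5d = 81 → d = 16.2 mm.

16.2 mm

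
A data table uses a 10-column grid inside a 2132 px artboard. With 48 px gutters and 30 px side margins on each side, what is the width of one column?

Take off 60 px of margins, leaving 2072 px.
2072 − 9·48 = 1640; ÷10 gives c = 164 px.

164 px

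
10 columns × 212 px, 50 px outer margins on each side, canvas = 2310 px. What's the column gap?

10 px

Inside the margins: 2310 − 100 = 2210 px.
Columns use 2120 px, leaving 90 px across 9 column gaps = 10 px each.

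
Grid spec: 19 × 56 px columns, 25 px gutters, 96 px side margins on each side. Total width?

Adding margins, columns and gutters: 192 + 1064 + 450 = 1706 px.

1706 px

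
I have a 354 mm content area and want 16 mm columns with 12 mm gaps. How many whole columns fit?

13 columns

13 columns: 13·16 + 12·12 = 352 mm ≤ 354.
14 columns: 380 mm > 354. So 13.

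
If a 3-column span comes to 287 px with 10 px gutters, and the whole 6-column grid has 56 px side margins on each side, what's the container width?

696 px

3c + 2·10 = 287 → 3c = 267 → c = 89 px.
Total width: 2·56 + 6·89 + 5·10 = 696 px.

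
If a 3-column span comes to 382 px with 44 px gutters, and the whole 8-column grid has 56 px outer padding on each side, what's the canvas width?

1204 px

Subtracting 2 gutters of 44 leaves 294 for 3 columns, so c = 98 px.
Adding margins, columns and gutters: 112 + 784 + 308 = 1204 px.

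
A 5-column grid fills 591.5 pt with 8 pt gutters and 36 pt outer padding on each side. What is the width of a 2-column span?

Content width = 591.5 − 2·36 = 519.5 pt.
5 columns + 4 gutters: 5c + 4·8 = 519.5.
5c = 519.5 − 32 = 487.5, so c = 97.5 pt.
2 columns plus 1 gutter: 195 + 8 = 203 pt.

203 pt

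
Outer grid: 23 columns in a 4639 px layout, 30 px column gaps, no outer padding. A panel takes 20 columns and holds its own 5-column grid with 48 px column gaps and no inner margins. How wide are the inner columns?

23c + 22·30 = 4639 → 23c = 3979 → c = 173 px.
Span of 20: 20·173 + 19·30 = 3460 + 570 = 4030 px.
Subtracting 4 column gaps of 48 leaves 3838 for 5 columns, so d = 767.6 px.

767.6 px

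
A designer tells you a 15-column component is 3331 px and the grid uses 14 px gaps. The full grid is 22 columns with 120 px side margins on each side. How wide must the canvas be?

3331 − 14·14 = 3135; ÷15 gives c = 209 px.
Canvas = 2·120 + 22·209 + 21·14 = 240 + 4598 + 294 = 5132 px.

5132 px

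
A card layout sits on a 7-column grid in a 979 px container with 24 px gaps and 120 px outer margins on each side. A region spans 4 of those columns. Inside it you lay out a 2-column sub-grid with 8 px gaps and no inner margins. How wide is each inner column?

Subtract both margins: 979 − 2·120 = 739 px.
7c + 6·24 = 739 → 7c = 595 → c = 85 px.
4 columns plus 3 gaps: 340 + 72 = 412 px.
412 − 1·8 = 404; ÷2 gives d = 202 px.

202 px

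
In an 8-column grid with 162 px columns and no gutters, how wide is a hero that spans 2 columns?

324 px

2-column span = 2·162 = 324 px.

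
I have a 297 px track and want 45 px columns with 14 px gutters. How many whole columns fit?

5 columns

k columns need k·45 + (k−1)·14 = k·59 − 14.
k·59 − 14 ≤ 297 → k ≤ 311 / 59 ≈ 5.27, so k = 5.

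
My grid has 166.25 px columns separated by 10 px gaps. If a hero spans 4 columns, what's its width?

695 px

Span of 4: 4·166.25 + 3·10 = 665 + 30 = 695 px.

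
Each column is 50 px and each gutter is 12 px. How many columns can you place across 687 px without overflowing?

k columns need k·50 + (k−1)·12 = k·62 − 12.
k·62 − 12 ≤ 687 → k ≤ 699 / 62 ≈ 11.27, so k = 11.

11 columns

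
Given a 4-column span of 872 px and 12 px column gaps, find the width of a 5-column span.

1093 px

4 columns + 3 column gaps: 4c + 3·12 = 872.
4c = 872 − 36 = 836, so c = 209 px.
5-column span = 5·209 + 4·12 = 1093 px.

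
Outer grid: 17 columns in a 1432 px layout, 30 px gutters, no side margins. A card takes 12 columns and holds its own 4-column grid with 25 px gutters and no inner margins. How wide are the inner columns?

231.75 px

17 columns + 16 gutters: 17c + 16·30 = 1432.
17c = 1432 − 480 = 952, so c = 56 px.
12 columns plus 11 gutters: 672 + 330 = 1002 px.
Subtracting 3 gutters of 25 leaves 927 for 4 columns, so d = 231.75 px.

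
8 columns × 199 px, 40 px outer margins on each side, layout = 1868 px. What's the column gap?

28 px

Take off 80 px of margins, leaving 1788 px.
Columns use 1592 px, leaving 196 px across 7 column gaps = 28 px each.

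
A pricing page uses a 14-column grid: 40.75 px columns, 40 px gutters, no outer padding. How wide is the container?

1090.5 px

Container = 14·40.75 + 13·40 = 570.5 + 520 = 1090.5 px.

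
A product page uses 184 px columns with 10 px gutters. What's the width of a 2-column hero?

2 columns plus 1 gutter: 368 + 10 = 378 px.

378 px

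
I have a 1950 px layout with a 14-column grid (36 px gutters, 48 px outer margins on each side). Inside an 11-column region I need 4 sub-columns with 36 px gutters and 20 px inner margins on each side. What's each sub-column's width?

325.25 px

Outer content = 1950 − 2·48 = 1854 px.
1854 − 13·36 = 1386; ÷14 gives c = 99 px.
Span of 11: 11·99 + 10·36 = 1089 + 360 = 1449 px.
Inner content = 1449 − 2·20 = 1409 px.
4 columns + 3 gutters: 4d + 3·36 = 1409.
4d = 1409 − 108 = 1301, so d = 325.25 px.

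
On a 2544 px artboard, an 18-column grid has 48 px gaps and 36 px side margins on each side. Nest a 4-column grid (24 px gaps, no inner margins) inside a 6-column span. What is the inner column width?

180 px

Subtract both margins: 2544 − 2·36 = 2472 px.
18 columns + 17 gaps: 18c + 17·48 = 2472.
18c = 2472 − 816 = 1656, so c = 92 px.
6 columns plus 5 gaps: 552 + 240 = 792 px.
792 − 3·24 = 720; ÷4 gives d = 180 px.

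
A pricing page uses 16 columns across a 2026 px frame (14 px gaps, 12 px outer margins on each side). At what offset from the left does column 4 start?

Inside the margins: 2026 − 24 = 2002 px.
16 columns + 15 gaps: 16c + 15·14 = 2002.
16c = 2002 − 210 = 1792, so c = 112 px.
Column 4 starts at margin + 3·(column + gutter) = 12 + 3·126 = 390 px.

390 px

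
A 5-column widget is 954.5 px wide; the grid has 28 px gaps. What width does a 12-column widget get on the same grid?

2330 px

Subtracting 4 gaps of 28 leaves 842.5 for 5 columns, so c = 168.5 px.
12 columns plus 11 gaps: 2022 + 308 = 2330 px.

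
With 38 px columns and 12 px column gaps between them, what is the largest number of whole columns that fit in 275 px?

k columns need k·38 + (k−1)·12 = k·50 − 12.
k·50 − 12 ≤ 275 → k ≤ 287 / 50 ≈ 5.74, so k = 5.

5 columns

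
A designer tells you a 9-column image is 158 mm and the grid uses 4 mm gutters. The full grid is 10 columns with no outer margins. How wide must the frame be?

176 mm

158 − 8·4 = 126; ÷9 gives c = 14 mm.
Frame = 10·14 + 9·4 = 140 + 36 = 176 mm.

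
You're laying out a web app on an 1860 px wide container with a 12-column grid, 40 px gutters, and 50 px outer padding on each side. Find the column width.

110 px

Subtract both margins: 1860 − 2·50 = 1760 px.
1760 − 11·40 = 1320; ÷12 gives c = 110 px.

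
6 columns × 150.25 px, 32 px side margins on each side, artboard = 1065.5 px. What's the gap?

20 px

Take off 64 px of margins, leaving 1001.5 px.
Columns use 901.5 px, leaving 100 px across 5 gaps = 20 px each.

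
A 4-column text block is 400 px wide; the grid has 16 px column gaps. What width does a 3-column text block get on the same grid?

400 − 3·16 = 352; ÷4 gives c = 88 px.
3 columns plus 2 column gaps: 264 + 32 = 296 px.

296 px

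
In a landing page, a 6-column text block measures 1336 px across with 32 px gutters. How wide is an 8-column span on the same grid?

1792 px

Subtracting 5 gutters of 32 leaves 1176 for 6 columns, so c = 196 px.
8-column span = 8·196 + 7·32 = 1792 px.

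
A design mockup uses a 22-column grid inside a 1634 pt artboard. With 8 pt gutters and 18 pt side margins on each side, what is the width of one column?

Inside the margins: 1634 − 36 = 1598 pt.
1598 − 21·8 = 1430; ÷22 gives c = 65 pt.

65 pt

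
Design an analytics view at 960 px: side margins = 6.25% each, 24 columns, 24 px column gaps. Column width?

Each margin = 6.25% of 960 = 60 px; content = 960 − 2·60 = 840 px.
Subtracting 23 column gaps of 24 leaves 288 for 24 columns, so c = 12 px.

12 px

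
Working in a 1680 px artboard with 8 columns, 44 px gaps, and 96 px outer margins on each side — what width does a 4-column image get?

722 px

Inside the margins: 1680 − 192 = 1488 px.
Subtracting 7 gaps of 44 leaves 1180 for 8 columns, so c = 147.5 px.
4-column span = 4·147.5 + 3·44 = 722 px.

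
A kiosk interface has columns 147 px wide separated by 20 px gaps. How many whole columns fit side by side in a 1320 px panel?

8 columns

8 columns: 8·147 + 7·20 = 1316 px ≤ 1320.
9 columns: 1483 px > 1320. So 8.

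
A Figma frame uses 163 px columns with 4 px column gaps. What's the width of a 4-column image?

664 px

Span of 4: 4·163 + 3·4 = 652 + 12 = 664 px.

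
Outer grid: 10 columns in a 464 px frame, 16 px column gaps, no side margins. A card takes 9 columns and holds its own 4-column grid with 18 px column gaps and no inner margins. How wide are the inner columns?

90.5 px

Subtracting 9 column gaps of 16 leaves 320 for 10 columns, so c = 32 px.
Span of 9: 9·32 + 8·16 = 288 + 128 = 416 px.
416 − 3·18 = 362; ÷4 gives d = 90.5 px.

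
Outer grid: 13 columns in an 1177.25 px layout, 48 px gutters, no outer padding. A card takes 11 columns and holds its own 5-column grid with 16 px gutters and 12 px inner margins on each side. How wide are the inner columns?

180.15 px

Subtracting 12 gutters of 48 leaves 601.25 for 13 columns, so c = 46.25 px.
11 columns plus 10 gutters: 508.75 + 480 = 988.75 px.
Inner content = 988.75 − 2·12 = 964.75 px.
5 columns + 4 gutters: 5d + 4·16 = 964.75.
5d = 964.75 − 64 = 900.75, so d = 180.15 px.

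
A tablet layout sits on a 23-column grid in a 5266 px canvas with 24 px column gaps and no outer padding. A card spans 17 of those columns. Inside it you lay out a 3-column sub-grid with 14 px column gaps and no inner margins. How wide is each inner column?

1286 px

5266 − 22·24 = 4738; ÷23 gives c = 206 px.
17 columns plus 16 column gaps: 3502 + 384 = 3886 px.
3 columns + 2 column gaps: 3d + 2·14 = 3886.
3d = 3886 − 28 = 3858, so d = 1286 px.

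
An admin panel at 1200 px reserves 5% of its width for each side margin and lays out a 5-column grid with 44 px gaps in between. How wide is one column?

180.8 px

Margins: 5% × 1200 = 60 px each, so content = 1200 − 120 = 1080 px.
Subtracting 4 gaps of 44 leaves 904 for 5 columns, so c = 180.8 px.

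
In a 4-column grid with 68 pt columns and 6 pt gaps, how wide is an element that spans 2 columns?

142 pt

2-column span = 2·68 + 1·6 = 142 pt.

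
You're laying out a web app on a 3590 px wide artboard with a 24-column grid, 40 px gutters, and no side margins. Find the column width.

111.25 px

24 columns + 23 gutters: 24c + 23·40 = 3590.
24c = 3590 − 920 = 2670, so c = 111.25 px.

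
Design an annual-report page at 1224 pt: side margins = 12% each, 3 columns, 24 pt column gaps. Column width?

294.08 pt

Margins: 12% × 1224 = 146.88 pt each, so content = 1224 − 293.76 = 930.24 pt.
Subtracting 2 column gaps of 24 leaves 882.24 for 3 columns, so c = 294.08 pt.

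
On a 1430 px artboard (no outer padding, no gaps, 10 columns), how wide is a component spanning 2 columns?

1430 / 10 = 143 px per column.
With no gaps, 2 columns span 2·143 = 286 px.

286 px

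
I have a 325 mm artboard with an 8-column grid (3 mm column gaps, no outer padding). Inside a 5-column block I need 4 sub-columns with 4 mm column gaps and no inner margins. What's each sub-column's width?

8c + 7·3 = 325 → 8c = 304 → c = 38 mm.
5 columns plus 4 column gaps: 190 + 12 = 202 mm.
4d + 3·4 = 202 → 4d = 190 → d = 47.5 mm.

47.5 mm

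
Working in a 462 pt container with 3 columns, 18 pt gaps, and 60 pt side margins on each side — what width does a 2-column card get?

222 pt

Subtract both margins: 462 − 2·60 = 342 pt.
3c + 2·18 = 342 → 3c = 306 → c = 102 pt.
2 columns plus 1 gap: 204 + 18 = 222 pt.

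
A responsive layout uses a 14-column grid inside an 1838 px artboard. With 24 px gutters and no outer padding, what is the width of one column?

Subtracting 13 gutters of 24 leaves 1526 for 14 columns, so c = 109 px.

109 px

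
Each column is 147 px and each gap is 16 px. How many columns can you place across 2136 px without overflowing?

13 columns

Each extra column adds 147 + 16 = 163 px.
(2136 + 16) / 163 = 13.20, so 13 columns fit.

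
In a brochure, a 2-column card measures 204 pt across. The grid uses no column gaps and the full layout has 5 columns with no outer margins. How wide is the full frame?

510 pt

204 / 2 = 102 pt per column.
Summing: 510 = 510 pt.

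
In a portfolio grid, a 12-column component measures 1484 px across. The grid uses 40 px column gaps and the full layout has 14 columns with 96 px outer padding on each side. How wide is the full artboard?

12c + 11·40 = 1484 → 12c = 1044 → c = 87 px.
Adding margins, columns and gutters: 192 + 1218 + 520 = 1930 px.

1930 px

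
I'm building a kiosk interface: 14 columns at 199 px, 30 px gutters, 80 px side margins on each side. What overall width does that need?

Container = 2·80 + 14·199 + 13·30 = 160 + 2786 + 390 = 3336 px.

3336 px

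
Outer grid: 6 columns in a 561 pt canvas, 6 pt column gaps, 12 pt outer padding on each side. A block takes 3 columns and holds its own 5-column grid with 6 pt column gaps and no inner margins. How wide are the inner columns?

Subtract both margins: 561 − 2·12 = 537 pt.
6 columns + 5 column gaps: 6c + 5·6 = 537.
6c = 537 − 30 = 507, so c = 84.5 pt.
3-column span = 3·84.5 + 2·6 = 265.5 pt.
265.5 − 4·6 = 241.5; ÷5 gives d = 48.3 pt.

48.3 pt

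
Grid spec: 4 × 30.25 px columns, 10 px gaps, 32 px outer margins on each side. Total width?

Total width: 2·32 + 4·30.25 + 3·10 = 215 px.

215 px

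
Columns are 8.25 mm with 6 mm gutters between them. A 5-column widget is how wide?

Span of 5: 5·8.25 + 4·6 = 41.25 + 24 = 65.25 mm.

65.25 mm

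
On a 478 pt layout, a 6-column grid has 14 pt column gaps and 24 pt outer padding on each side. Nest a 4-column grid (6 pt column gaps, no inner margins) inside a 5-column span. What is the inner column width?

84.5 pt

Subtract both margins: 478 − 2·24 = 430 pt.
Subtracting 5 column gaps of 14 leaves 360 for 6 columns, so c = 60 pt.
Span of 5: 5·60 + 4·14 = 300 + 56 = 356 pt.
356 − 3·6 = 338; ÷4 gives d = 84.5 pt.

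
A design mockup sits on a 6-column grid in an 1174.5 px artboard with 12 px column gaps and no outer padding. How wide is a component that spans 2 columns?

383.5 px

6 columns + 5 column gaps: 6c + 5·12 = 1174.5.
6c = 1174.5 − 60 = 1114.5, so c = 185.75 px.
2-column span = 2·185.75 + 1·12 = 383.5 px.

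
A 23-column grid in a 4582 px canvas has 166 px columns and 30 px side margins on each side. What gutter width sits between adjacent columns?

32 px

Subtract both margins: 4582 − 2·30 = 4522 px.
23 columns take 23·166 = 3818 px; remaining 704 splits into 22 gutters.
g = 704 / 22 = 32 px.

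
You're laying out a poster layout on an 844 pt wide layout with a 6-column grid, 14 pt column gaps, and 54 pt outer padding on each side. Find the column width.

Subtract both margins: 844 − 2·54 = 736 pt.
736 − 5·14 = 666; ÷6 gives c = 111 pt.

111 pt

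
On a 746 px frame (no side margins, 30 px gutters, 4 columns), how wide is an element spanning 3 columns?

746 − 3·30 = 656; ÷4 gives c = 164 px.
3-column span = 3·164 + 2·30 = 552 px.

552 px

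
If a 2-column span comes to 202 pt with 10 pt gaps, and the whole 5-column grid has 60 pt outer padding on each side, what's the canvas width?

640 pt

202 − 1·10 = 192; ÷2 gives c = 96 pt.
Total width: 2·60 + 5·96 + 4·10 = 640 pt.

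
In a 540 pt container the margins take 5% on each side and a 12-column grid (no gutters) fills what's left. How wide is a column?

40.5 pt

540 × (1 − 2·5%) = 540 × 90% = 486 pt for the columns.
12c = 486 → c = 40.5 pt.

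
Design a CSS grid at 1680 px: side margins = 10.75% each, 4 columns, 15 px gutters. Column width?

Each margin = 10.75% of 1680 = 180.6 px; content = 1680 − 2·180.6 = 1318.8 px.
4 columns + 3 gutters: 4c + 3·15 = 1318.8.
4c = 1318.8 − 45 = 1273.8, so c = 318.45 px.

318.45 px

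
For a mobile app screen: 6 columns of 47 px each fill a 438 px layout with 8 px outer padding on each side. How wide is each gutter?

28 px

Inside the margins: 438 − 16 = 422 px.
6·47 + 5g = 422 → 5g = 140 → g = 28 px.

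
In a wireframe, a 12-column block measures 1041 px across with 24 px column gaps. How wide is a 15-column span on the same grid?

1307.25 px

1041 − 11·24 = 777; ÷12 gives c = 64.75 px.
15 columns plus 14 column gaps: 971.25 + 336 = 1307.25 px.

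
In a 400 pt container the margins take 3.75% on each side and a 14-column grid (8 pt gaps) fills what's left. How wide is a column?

19 pt

Margins: 3.75% × 400 = 15 pt each, so content = 400 − 30 = 370 pt.
14 columns + 13 gaps: 14c + 13·8 = 370.
14c = 370 − 104 = 266, so c = 19 pt.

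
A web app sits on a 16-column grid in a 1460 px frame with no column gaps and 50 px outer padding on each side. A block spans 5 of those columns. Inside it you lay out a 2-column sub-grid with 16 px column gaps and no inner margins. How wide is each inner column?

Take off 100 px of margins, leaving 1360 px.
1360 / 16 = 85 px per column.
5-column span = 5·85 = 425 px.
Subtracting 1 column gap of 16 leaves 409 for 2 columns, so d = 204.5 px.

204.5 px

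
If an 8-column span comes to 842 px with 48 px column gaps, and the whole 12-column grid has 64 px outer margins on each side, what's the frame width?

1415 px

842 − 7·48 = 506; ÷8 gives c = 63.25 px.
Frame = 2·64 + 12·63.25 + 11·48 = 128 + 759 + 528 = 1415 px.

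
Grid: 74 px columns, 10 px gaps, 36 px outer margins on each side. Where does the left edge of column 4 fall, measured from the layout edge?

288 px

Each column+gutter stride is 84 px; 3 of them past the 36 px margin is 36 + 252 = 288 px.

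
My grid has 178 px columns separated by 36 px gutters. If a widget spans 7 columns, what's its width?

Span of 7: 7·178 + 6·36 = 1246 + 216 = 1462 px.

1462 px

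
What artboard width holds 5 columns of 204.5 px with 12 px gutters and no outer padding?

Total width: 5·204.5 + 4·12 = 1070.5 px.

1070.5 px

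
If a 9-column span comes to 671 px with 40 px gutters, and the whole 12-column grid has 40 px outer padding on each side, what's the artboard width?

988 px

9 columns + 8 gutters: 9c + 8·40 = 671.
9c = 671 − 320 = 351, so c = 39 px.
Artboard = 2·40 + 12·39 + 11·40 = 80 + 468 + 440 = 988 px.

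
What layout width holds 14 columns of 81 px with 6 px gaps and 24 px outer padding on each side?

Layout = 2·24 + 14·81 + 13·6 = 48 + 1134 + 78 = 1260 px.

1260 px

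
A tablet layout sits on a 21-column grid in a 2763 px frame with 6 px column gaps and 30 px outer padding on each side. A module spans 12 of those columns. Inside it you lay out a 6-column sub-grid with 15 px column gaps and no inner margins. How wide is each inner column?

244.5 px

Subtract both margins: 2763 − 2·30 = 2703 px.
21c + 20·6 = 2703 → 21c = 2583 → c = 123 px.
12 columns plus 11 column gaps: 1476 + 66 = 1542 px.
6d + 5·15 = 1542 → 6d = 1467 → d = 244.5 px.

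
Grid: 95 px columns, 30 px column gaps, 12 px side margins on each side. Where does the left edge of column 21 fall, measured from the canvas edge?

2512 px

Before column 21: the margin + 20 columns + 20 column gaps.
Offset = 12 + 20·(95 + 30) = 12 + 2500 = 2512 px.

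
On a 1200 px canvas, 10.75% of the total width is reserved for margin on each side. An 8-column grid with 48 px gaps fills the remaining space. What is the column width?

75.75 px

Each margin = 10.75% of 1200 = 129 px; content = 1200 − 2·129 = 942 px.
8 columns + 7 gaps: 8c + 7·48 = 942.
8c = 942 − 336 = 606, so c = 75.75 px.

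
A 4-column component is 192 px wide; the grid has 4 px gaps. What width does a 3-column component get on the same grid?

143 px

192 − 3·4 = 180; ÷4 gives c = 45 px.
3-column span = 3·45 + 2·4 = 143 px.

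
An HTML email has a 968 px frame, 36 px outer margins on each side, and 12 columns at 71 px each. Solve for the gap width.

4 px

Subtract both margins: 968 − 2·36 = 896 px.
Columns use 852 px, leaving 44 px across 11 gaps = 4 px each.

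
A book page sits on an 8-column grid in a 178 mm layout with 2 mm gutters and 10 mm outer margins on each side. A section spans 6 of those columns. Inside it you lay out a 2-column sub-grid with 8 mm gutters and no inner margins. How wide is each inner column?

Inside the margins: 178 − 20 = 158 mm.
Subtracting 7 gutters of 2 leaves 144 for 8 columns, so c = 18 mm.
6-column span = 6·18 + 5·2 = 118 mm.
2d + 1·8 = 118 → 2d = 110 → d = 55 mm.

55 mm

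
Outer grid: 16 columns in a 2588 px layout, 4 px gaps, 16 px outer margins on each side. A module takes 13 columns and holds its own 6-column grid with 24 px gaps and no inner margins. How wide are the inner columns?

326 px

Inside the margins: 2588 − 32 = 2556 px.
16 columns + 15 gaps: 16c + 15·4 = 2556.
16c = 2556 − 60 = 2496, so c = 156 px.
13 columns plus 12 gaps: 2028 + 48 = 2076 px.
Subtracting 5 gaps of 24 leaves 1956 for 6 columns, so d = 326 px.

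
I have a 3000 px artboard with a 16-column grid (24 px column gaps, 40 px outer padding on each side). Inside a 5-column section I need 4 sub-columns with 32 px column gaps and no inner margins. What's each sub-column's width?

Subtract both margins: 3000 − 2·40 = 2920 px.
16 columns + 15 column gaps: 16c + 15·24 = 2920.
16c = 2920 − 360 = 2560, so c = 160 px.
5 columns plus 4 column gaps: 800 + 96 = 896 px.
Subtracting 3 column gaps of 32 leaves 800 for 4 columns, so d = 200 px.

200 px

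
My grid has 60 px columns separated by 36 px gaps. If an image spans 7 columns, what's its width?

7 columns plus 6 gaps: 420 + 216 = 636 px.

636 px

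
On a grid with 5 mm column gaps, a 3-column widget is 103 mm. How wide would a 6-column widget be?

211 mm

103 − 2·5 = 93; ÷3 gives c = 31 mm.
Span of 6: 6·31 + 5·5 = 186 + 25 = 211 mm.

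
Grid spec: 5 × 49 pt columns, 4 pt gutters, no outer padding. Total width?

Summing: 245 + 16 = 261 pt.

261 pt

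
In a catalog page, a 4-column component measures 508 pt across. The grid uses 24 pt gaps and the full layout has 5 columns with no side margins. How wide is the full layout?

4c + 3·24 = 508 → 4c = 436 → c = 109 pt.
Summing: 545 + 96 = 641 pt.

641 pt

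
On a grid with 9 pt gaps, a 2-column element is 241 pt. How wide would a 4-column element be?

491 pt

2 columns + 1 gap: 2c + 1·9 = 241.
2c = 241 − 9 = 232, so c = 116 pt.
Span of 4: 4·116 + 3·9 = 464 + 27 = 491 pt.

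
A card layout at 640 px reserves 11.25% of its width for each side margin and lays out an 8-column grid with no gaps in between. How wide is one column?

62 px

Each margin = 11.25% of 640 = 72 px; content = 640 − 2·72 = 496 px.
496 / 8 = 62 px per column.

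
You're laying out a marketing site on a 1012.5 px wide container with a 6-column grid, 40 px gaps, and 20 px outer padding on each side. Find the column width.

Take off 40 px of margins, leaving 972.5 px.
6 columns + 5 gaps: 6c + 5·40 = 972.5.
6c = 972.5 − 200 = 772.5, so c = 128.75 px.

128.75 px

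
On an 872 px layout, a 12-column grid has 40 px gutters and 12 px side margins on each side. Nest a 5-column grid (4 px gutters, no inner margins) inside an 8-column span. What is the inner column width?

107.2 px

Outer content = 872 − 2·12 = 848 px.
Subtracting 11 gutters of 40 leaves 408 for 12 columns, so c = 34 px.
8-column span = 8·34 + 7·40 = 552 px.
5d + 4·4 = 552 → 5d = 536 → d = 107.2 px.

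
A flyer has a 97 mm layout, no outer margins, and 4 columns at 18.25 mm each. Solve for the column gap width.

8 mm

4·18.25 + 3g = 97 → 3g = 24 → g = 8 mm.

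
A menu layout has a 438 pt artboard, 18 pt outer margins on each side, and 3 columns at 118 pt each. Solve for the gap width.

24 pt

Content width = 438 − 2·18 = 402 pt.
Columns use 354 pt, leaving 48 pt across 2 gaps = 24 pt each.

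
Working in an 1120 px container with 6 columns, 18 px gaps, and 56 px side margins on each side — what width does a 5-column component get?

837 px

Content width = 1120 − 2·56 = 1008 px.
6 columns + 5 gaps: 6c + 5·18 = 1008.
6c = 1008 − 90 = 918, so c = 153 px.
Span of 5: 5·153 + 4·18 = 765 + 72 = 837 px.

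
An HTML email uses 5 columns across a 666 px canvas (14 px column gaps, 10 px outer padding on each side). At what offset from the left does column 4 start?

Content = 666 − 2·10 = 646 px.
Subtracting 4 column gaps of 14 leaves 590 for 5 columns, so c = 118 px.
Column 4 starts at margin + 3·(column + gutter) = 10 + 3·132 = 406 px.

406 px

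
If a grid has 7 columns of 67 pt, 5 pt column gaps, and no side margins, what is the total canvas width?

499 pt

Canvas = 7·67 + 6·5 = 469 + 30 = 499 pt.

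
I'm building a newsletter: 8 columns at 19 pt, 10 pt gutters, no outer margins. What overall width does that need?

222 pt

Canvas = 8·19 + 7·10 = 152 + 70 = 222 pt.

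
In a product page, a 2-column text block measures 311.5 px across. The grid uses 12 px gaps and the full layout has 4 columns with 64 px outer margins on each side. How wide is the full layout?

Subtracting 1 gap of 12 leaves 299.5 for 2 columns, so c = 149.75 px.
Adding margins, columns and gutters: 128 + 599 + 36 = 763 px.

763 px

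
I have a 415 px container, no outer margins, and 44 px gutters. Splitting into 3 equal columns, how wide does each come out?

109 px

Subtracting 2 gutters of 44 leaves 327 for 3 columns, so c = 109 px.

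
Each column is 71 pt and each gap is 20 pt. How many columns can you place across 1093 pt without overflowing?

12 columns

Each extra column adds 71 + 20 = 91 pt.
(1093 + 20) / 91 = 12.23, so 12 columns fit.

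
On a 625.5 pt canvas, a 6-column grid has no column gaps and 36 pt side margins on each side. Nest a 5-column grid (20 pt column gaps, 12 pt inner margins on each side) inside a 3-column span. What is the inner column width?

34.55 pt

Inside the margins: 625.5 − 72 = 553.5 pt.
With no column gaps, each column is 553.5/6 = 92.25 pt.
With no column gaps, 3 columns span 3·92.25 = 276.75 pt.
Inner content = 276.75 − 2·12 = 252.75 pt.
5 columns + 4 column gaps: 5d + 4·20 = 252.75.
5d = 252.75 − 80 = 172.75, so d = 34.55 pt.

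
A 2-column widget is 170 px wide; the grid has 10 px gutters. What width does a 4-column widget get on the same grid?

350 px

170 − 1·10 = 160; ÷2 gives c = 80 px.
4-column span = 4·80 + 3·10 = 350 px.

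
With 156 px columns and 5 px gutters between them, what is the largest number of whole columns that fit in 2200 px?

13 columns: 13·156 + 12·5 = 2088 px ≤ 2200.
14 columns: 2249 px > 2200. So 13.

13 columns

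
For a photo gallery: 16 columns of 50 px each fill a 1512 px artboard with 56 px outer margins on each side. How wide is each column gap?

40 px

Take off 112 px of margins, leaving 1400 px.
Columns use 800 px, leaving 600 px across 15 column gaps = 40 px each.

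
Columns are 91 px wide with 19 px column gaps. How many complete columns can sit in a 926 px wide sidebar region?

8 columns

8 columns: 8·91 + 7·19 = 861 px ≤ 926.
9 columns: 971 px > 926. So 8.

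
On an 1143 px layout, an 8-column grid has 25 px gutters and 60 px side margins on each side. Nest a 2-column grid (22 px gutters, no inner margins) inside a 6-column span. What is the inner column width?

Outer content = 1143 − 2·60 = 1023 px.
8 columns + 7 gutters: 8c + 7·25 = 1023.
8c = 1023 − 175 = 848, so c = 106 px.
6 columns plus 5 gutters: 636 + 125 = 761 px.
2d + 1·22 = 761 → 2d = 739 → d = 369.5 px.

369.5 px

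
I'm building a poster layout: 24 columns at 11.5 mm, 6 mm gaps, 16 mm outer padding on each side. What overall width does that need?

446 mm

Container = 2·16 + 24·11.5 + 23·6 = 32 + 276 + 138 = 446 mm.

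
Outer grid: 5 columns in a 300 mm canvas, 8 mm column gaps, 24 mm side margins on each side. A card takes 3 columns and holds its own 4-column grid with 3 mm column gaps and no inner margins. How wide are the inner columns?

34.75 mm

Subtract both margins: 300 − 2·24 = 252 mm.
252 − 4·8 = 220; ÷5 gives c = 44 mm.
3-column span = 3·44 + 2·8 = 148 mm.
4d + 3·3 = 148 → 4d = 139 → d = 34.75 mm.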